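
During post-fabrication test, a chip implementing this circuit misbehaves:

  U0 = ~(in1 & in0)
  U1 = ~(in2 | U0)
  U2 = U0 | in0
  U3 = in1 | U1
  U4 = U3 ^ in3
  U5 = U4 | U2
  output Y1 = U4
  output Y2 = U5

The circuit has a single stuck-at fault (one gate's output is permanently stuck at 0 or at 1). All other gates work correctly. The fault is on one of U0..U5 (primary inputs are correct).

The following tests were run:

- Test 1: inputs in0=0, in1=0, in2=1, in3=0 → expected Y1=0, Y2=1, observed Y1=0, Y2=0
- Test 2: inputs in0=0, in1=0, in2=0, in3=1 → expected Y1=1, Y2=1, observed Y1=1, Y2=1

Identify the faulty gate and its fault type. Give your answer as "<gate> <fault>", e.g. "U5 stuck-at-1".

Fault-free values for test 1 (in0=0, in1=0, in2=1, in3=0): U0=1, U1=0, U2=1, U3=0, U4=0, U5=1, giving Y1=0, Y2=1. Observed Y1=0, Y2=0.
Test 1: faults giving observed Y1=0, Y2=0 are {U0 stuck-at-0, U2 stuck-at-0, U5 stuck-at-0}.
Test 2 (in0=0, in1=0, in2=0, in3=1): fault-free U0=1, U1=0, U2=1, U3=0, U4=1, U5=1 → Y1=1, Y2=1; observed Y1=1, Y2=1. Eliminates U0 stuck-at-0, U5 stuck-at-0.
Only U2 stuck-at-0 is consistent with every test.

U2 stuck-at-0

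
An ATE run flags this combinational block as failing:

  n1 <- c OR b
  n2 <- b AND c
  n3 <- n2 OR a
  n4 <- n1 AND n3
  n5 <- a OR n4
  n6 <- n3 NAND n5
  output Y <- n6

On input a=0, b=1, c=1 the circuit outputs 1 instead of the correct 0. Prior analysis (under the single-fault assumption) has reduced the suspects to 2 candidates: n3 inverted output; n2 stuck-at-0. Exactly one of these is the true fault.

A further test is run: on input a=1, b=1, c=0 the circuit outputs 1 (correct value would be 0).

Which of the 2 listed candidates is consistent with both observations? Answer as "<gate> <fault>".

Evaluate each candidate on input a=1, b=1, c=0:
  n3 inverted output: n1=1, n2=0, n3=0 [inverted output], n4=0, n5=1, n6=1 → 1 — matches
  n2 stuck-at-0: n1=1, n2=0 [stuck-at-0], n3=1, n4=1, n5=1, n6=0 → 0 — eliminated
Only n3 inverted output reproduces the observed 1.

n3 inverted output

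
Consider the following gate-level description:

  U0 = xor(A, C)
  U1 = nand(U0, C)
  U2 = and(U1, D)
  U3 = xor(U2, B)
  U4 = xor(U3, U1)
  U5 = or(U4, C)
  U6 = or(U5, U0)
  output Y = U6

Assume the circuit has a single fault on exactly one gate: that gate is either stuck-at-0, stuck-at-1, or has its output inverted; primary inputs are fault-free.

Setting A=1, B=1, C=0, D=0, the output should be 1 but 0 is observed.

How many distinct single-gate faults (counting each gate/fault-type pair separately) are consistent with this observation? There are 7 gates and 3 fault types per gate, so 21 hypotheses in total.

4

Fault-free: U0=1, U1=1, U2=0, U3=1, U4=0, U5=0, U6=1 → 1. Observed 0.
  U0: stuck-at-0, inverted output ✓; others ✗
  U1: none of the 3 fault types match ✗
  U2: none of the 3 fault types match ✗
  U3: none of the 3 fault types match ✗
  U4: none of the 3 fault types match ✗
  U5: none of the 3 fault types match ✗
  U6: stuck-at-0, inverted output ✓; others ✗
Consistent faults: {U0 stuck-at-0, U0 inverted output, U6 stuck-at-0, U6 inverted output} — 4 in all.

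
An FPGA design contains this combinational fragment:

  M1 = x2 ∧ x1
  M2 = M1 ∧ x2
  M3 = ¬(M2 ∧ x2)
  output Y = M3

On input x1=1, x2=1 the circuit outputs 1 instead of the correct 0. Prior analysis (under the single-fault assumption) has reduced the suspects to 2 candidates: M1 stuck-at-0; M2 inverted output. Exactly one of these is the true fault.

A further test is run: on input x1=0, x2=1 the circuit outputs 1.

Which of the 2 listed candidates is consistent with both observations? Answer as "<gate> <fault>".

Evaluate each candidate on input x1=0, x2=1:
  M1 stuck-at-0: M1=0 [stuck-at-0], M2=0, M3=1 → 1 — matches
  M2 inverted output: M1=0, M2=1 [inverted output], M3=0 → 0 — eliminated
Only M1 stuck-at-0 reproduces the observed 1.

M1 stuck-at-0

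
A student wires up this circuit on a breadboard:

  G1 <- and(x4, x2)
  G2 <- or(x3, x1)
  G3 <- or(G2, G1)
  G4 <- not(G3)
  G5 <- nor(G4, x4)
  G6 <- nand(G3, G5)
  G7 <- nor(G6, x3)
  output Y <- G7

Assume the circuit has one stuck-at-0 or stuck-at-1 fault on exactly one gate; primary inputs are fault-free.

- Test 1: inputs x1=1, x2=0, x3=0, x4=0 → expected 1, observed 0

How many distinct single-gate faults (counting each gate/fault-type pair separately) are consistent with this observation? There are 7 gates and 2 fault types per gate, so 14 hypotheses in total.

Fault-free: G1=0, G2=1, G3=1, G4=0, G5=1, G6=0, G7=1 → 1. Observed 0.
  G1 stuck-at-0: output 1 ✗
  G1 stuck-at-1: output 1 ✗
  G2 stuck-at-0: output 0 ✓
  G2 stuck-at-1: output 1 ✗
  G3 stuck-at-0: output 0 ✓
  G3 stuck-at-1: output 1 ✗
  G4 stuck-at-0: output 1 ✗
  G4 stuck-at-1: output 0 ✓
  G5 stuck-at-0: output 0 ✓
  G5 stuck-at-1: output 1 ✗
  G6 stuck-at-0: output 1 ✗
  G6 stuck-at-1: output 0 ✓
  G7 stuck-at-0: output 0 ✓
  G7 stuck-at-1: output 1 ✗
Consistent faults: {G2 stuck-at-0, G3 stuck-at-0, G4 stuck-at-1, G5 stuck-at-0, G6 stuck-at-1, G7 stuck-at-0} — 6 in all.

6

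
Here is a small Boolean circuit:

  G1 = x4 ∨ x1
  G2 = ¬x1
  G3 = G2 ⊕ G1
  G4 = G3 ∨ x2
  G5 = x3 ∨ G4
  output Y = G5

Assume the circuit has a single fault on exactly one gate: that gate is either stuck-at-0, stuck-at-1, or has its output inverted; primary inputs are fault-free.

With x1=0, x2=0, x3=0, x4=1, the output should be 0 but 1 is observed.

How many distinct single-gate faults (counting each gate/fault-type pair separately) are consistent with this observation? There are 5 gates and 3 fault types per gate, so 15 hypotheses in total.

Fault-free: G1=1, G2=1, G3=0, G4=0, G5=0 → 0. Observed 1.
  G1: stuck-at-0, inverted output ✓; others ✗
  G2: stuck-at-0, inverted output ✓; others ✗
  G3: stuck-at-1, inverted output ✓; others ✗
  G4: stuck-at-1, inverted output ✓; others ✗
  G5: stuck-at-1, inverted output ✓; others ✗
Consistent faults: {G1 stuck-at-0, G1 inverted output, G2 stuck-at-0, G2 inverted output, G3 stuck-at-1, G3 inverted output, G4 stuck-at-1, G4 inverted output, G5 stuck-at-1, G5 inverted output} — 10 in all.

10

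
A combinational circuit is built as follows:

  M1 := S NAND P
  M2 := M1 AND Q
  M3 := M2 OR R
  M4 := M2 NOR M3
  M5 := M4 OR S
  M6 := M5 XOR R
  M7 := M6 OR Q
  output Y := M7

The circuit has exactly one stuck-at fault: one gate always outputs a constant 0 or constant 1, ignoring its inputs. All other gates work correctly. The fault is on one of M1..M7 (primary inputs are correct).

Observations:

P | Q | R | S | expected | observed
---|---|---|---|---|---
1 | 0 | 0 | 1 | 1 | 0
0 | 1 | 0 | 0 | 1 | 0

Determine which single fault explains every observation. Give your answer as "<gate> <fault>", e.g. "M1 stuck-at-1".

Fault-free values for test 1 (P=1, Q=0, R=0, S=1): M1=0, M2=0, M3=0, M4=1, M5=1, M6=1, M7=1, giving Y=1. Observed 0.
Test 1: faults giving observed 0 are {M5 stuck-at-0, M6 stuck-at-0, M7 stuck-at-0}.
Test 2 (P=0, Q=1, R=0, S=0): fault-free M1=1, M2=1, M3=1, M4=0, M5=0, M6=0, M7=1 → 1; observed 0. Eliminates M5 stuck-at-0, M6 stuck-at-0.
Only M7 stuck-at-0 is consistent with every test.

M7 stuck-at-0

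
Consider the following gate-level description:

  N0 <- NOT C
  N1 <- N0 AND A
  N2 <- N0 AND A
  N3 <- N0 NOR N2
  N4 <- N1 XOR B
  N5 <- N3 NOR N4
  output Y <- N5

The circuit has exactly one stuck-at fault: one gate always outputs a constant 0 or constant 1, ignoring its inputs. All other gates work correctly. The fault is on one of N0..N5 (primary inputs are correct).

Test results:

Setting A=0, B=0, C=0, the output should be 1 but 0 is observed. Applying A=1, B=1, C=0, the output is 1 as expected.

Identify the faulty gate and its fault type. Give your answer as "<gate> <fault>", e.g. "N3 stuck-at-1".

Fault-free values for test 1 (A=0, B=0, C=0): N0=1, N1=0, N2=0, N3=0, N4=0, N5=1, giving Y=1. Observed 0.
Test 1: faults giving observed 0 are {N0 stuck-at-0, N1 stuck-at-1, N3 stuck-at-1, N4 stuck-at-1, N5 stuck-at-0}.
Test 2 (A=1, B=1, C=0): fault-free N0=1, N1=1, N2=1, N3=0, N4=0, N5=1 → 1; observed 1. Eliminates N0 stuck-at-0, N3 stuck-at-1, N4 stuck-at-1, N5 stuck-at-0.
Only N1 stuck-at-1 is consistent with every test.

N1 stuck-at-1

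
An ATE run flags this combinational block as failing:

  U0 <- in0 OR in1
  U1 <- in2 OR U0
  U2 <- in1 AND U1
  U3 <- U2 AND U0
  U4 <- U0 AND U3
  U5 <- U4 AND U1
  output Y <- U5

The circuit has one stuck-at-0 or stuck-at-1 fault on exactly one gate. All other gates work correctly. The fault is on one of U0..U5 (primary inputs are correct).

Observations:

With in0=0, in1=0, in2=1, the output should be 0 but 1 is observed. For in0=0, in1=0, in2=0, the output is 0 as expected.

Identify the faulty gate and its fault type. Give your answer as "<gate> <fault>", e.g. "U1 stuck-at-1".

U4 stuck-at-1

Fault-free values for test 1 (in0=0, in1=0, in2=1): U0=0, U1=1, U2=0, U3=0, U4=0, U5=0, giving Y=0. Observed 1.
Test 1: faults giving observed 1 are {U4 stuck-at-1, U5 stuck-at-1}.
Test 2 (in0=0, in1=0, in2=0): fault-free U0=0, U1=0, U2=0, U3=0, U4=0, U5=0 → 0; observed 0. Eliminates U5 stuck-at-1.
Only U4 stuck-at-1 is consistent with every test.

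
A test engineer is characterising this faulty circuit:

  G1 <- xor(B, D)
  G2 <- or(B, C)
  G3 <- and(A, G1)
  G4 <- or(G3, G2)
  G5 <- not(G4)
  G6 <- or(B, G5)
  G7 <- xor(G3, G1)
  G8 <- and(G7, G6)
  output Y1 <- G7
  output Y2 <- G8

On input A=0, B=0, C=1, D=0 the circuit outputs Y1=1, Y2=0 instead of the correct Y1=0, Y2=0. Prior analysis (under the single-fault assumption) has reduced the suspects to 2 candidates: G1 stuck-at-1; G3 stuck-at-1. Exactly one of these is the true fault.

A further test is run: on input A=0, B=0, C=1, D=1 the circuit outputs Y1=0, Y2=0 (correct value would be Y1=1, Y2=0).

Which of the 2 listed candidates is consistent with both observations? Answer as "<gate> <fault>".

Evaluate each candidate on input A=0, B=0, C=1, D=1:
  G1 stuck-at-1: G1=1 [stuck-at-1], G2=1, G3=0, G4=1, G5=0, G6=0, G7=1, G8=0 → Y1=1, Y2=0 — eliminated
  G3 stuck-at-1: G1=1, G2=1, G3=1 [stuck-at-1], G4=1, G5=0, G6=0, G7=0, G8=0 → Y1=0, Y2=0 — matches
Only G3 stuck-at-1 reproduces the observed Y1=0, Y2=0.

G3 stuck-at-1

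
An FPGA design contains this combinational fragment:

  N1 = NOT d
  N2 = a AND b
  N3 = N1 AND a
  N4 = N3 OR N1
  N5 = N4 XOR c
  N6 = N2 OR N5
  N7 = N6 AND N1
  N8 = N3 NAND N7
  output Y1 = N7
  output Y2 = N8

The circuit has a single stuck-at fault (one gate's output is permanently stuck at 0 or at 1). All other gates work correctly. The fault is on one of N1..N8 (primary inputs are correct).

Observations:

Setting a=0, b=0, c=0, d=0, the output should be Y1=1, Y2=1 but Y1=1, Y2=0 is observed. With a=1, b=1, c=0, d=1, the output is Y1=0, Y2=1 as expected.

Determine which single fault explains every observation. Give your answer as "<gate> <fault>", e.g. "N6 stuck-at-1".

N3 stuck-at-1

Fault-free values for test 1 (a=0, b=0, c=0, d=0): N1=1, N2=0, N3=0, N4=1, N5=1, N6=1, N7=1, N8=1, giving Y1=1, Y2=1. Observed Y1=1, Y2=0.
Test 1: faults giving observed Y1=1, Y2=0 are {N3 stuck-at-1, N8 stuck-at-0}.
Test 2 (a=1, b=1, c=0, d=1): fault-free N1=0, N2=1, N3=0, N4=0, N5=0, N6=1, N7=0, N8=1 → Y1=0, Y2=1; observed Y1=0, Y2=1. Eliminates N8 stuck-at-0.
Only N3 stuck-at-1 is consistent with every test.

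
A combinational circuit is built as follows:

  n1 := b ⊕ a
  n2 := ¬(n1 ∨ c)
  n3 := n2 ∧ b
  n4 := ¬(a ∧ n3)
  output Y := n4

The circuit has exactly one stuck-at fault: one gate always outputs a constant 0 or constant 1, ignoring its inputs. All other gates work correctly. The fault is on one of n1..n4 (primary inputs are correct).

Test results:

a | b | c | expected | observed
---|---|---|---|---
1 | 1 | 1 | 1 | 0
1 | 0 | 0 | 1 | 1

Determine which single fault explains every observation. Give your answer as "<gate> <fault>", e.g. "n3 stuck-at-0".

n2 stuck-at-1

Fault-free values for test 1 (a=1, b=1, c=1): n1=0, n2=0, n3=0, n4=1, giving Y=1. Observed 0.
Test 1: faults giving observed 0 are {n2 stuck-at-1, n3 stuck-at-1, n4 stuck-at-0}.
Test 2 (a=1, b=0, c=0): fault-free n1=1, n2=0, n3=0, n4=1 → 1; observed 1. Eliminates n3 stuck-at-1, n4 stuck-at-0.
Only n2 stuck-at-1 is consistent with every test.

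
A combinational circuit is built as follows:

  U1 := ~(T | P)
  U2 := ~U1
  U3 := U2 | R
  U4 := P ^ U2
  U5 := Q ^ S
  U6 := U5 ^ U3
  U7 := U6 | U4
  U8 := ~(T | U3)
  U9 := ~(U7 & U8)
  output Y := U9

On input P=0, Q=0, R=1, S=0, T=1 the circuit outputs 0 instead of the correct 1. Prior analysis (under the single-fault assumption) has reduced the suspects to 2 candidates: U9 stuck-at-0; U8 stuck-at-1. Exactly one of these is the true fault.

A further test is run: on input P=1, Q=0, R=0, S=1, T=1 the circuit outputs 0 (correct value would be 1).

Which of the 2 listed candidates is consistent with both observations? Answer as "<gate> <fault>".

Evaluate each candidate on input P=1, Q=0, R=0, S=1, T=1:
  U9 stuck-at-0: U1=0, U2=1, U3=1, U4=0, U5=1, U6=0, U7=0, U8=0, U9=0 [stuck-at-0] → 0 — matches
  U8 stuck-at-1: U1=0, U2=1, U3=1, U4=0, U5=1, U6=0, U7=0, U8=1 [stuck-at-1], U9=1 → 1 — eliminated
Only U9 stuck-at-0 reproduces the observed 0.

U9 stuck-at-0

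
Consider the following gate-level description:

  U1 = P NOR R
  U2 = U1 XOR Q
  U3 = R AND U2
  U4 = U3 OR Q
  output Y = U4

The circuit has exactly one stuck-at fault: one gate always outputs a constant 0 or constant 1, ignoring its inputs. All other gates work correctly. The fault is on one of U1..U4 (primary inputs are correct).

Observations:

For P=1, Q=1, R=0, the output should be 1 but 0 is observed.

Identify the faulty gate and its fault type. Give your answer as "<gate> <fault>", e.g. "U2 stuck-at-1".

Fault-free values for test 1 (P=1, Q=1, R=0): U1=0, U2=1, U3=0, U4=1, giving Y=1. Observed 0.
Test 1: faults giving observed 0 are {U4 stuck-at-0}.
Only U4 stuck-at-0 is consistent with every test.

U4 stuck-at-0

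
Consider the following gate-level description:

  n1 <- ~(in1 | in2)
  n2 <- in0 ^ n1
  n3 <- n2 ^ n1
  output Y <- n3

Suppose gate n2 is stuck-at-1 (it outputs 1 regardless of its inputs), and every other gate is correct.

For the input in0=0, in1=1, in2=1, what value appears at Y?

1

Propagate with n2 forced: n1=0, n2=1 [stuck-at-1], n3=1.
So Y = 1. (Without the fault it would be 0.)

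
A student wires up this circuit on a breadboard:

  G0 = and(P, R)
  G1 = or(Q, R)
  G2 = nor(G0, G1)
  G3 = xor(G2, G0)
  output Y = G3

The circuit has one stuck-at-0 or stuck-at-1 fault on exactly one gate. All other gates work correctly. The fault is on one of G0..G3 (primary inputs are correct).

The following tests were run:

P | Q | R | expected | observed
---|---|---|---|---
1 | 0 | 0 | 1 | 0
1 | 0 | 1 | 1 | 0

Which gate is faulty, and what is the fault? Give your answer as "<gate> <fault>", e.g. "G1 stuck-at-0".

G3 stuck-at-0

Fault-free values for test 1 (P=1, Q=0, R=0): G0=0, G1=0, G2=1, G3=1, giving Y=1. Observed 0.
Test 1: faults giving observed 0 are {G1 stuck-at-1, G2 stuck-at-0, G3 stuck-at-0}.
Test 2 (P=1, Q=0, R=1): fault-free G0=1, G1=1, G2=0, G3=1 → 1; observed 0. Eliminates G1 stuck-at-1, G2 stuck-at-0.
Only G3 stuck-at-0 is consistent with every test.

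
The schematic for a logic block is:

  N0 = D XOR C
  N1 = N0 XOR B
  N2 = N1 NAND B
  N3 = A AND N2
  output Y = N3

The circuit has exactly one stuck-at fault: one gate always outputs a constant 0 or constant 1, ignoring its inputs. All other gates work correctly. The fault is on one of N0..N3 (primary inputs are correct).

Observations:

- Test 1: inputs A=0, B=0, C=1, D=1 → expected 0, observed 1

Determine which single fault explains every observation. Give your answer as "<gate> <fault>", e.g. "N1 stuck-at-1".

Fault-free values for test 1 (A=0, B=0, C=1, D=1): N0=0, N1=0, N2=1, N3=0, giving Y=0. Observed 1.
Test 1: faults giving observed 1 are {N3 stuck-at-1}.
Only N3 stuck-at-1 is consistent with every test.

N3 stuck-at-1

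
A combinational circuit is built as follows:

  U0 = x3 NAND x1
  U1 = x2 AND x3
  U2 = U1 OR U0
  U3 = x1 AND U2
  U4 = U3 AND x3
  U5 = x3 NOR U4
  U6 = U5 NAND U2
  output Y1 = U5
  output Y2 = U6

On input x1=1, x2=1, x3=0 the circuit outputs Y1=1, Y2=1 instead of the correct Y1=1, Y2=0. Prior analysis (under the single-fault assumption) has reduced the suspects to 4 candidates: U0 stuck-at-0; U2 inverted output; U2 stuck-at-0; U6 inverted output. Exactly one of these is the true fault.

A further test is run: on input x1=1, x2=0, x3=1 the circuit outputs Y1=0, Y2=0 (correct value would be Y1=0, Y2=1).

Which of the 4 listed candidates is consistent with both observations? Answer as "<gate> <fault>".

U6 inverted output

Evaluate each candidate on input x1=1, x2=0, x3=1:
  U0 stuck-at-0: U0=0 [stuck-at-0], U1=0, U2=0, U3=0, U4=0, U5=0, U6=1 → Y1=0, Y2=1 — eliminated
  U2 inverted output: U0=0, U1=0, U2=1 [inverted output], U3=1, U4=1, U5=0, U6=1 → Y1=0, Y2=1 — eliminated
  U2 stuck-at-0: U0=0, U1=0, U2=0 [stuck-at-0], U3=0, U4=0, U5=0, U6=1 → Y1=0, Y2=1 — eliminated
  U6 inverted output: U0=0, U1=0, U2=0, U3=0, U4=0, U5=0, U6=0 [inverted output] → Y1=0, Y2=0 — matches
Only U6 inverted output reproduces the observed Y1=0, Y2=0.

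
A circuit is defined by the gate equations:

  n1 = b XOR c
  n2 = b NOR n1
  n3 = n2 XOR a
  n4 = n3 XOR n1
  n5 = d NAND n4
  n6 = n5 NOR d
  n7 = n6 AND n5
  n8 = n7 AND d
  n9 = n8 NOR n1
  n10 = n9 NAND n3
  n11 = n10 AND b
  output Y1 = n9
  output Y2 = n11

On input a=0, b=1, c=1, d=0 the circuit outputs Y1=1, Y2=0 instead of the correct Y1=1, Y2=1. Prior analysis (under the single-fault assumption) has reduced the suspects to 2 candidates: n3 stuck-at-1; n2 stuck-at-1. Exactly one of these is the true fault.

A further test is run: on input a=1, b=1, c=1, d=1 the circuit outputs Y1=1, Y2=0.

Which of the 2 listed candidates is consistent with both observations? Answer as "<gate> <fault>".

Evaluate each candidate on input a=1, b=1, c=1, d=1:
  n3 stuck-at-1: n1=0, n2=0, n3=1 [stuck-at-1], n4=1, n5=0, n6=0, n7=0, n8=0, n9=1, n10=0, n11=0 → Y1=1, Y2=0 — matches
  n2 stuck-at-1: n1=0, n2=1 [stuck-at-1], n3=0, n4=0, n5=1, n6=0, n7=0, n8=0, n9=1, n10=1, n11=1 → Y1=1, Y2=1 — eliminated
Only n3 stuck-at-1 reproduces the observed Y1=1, Y2=0.

n3 stuck-at-1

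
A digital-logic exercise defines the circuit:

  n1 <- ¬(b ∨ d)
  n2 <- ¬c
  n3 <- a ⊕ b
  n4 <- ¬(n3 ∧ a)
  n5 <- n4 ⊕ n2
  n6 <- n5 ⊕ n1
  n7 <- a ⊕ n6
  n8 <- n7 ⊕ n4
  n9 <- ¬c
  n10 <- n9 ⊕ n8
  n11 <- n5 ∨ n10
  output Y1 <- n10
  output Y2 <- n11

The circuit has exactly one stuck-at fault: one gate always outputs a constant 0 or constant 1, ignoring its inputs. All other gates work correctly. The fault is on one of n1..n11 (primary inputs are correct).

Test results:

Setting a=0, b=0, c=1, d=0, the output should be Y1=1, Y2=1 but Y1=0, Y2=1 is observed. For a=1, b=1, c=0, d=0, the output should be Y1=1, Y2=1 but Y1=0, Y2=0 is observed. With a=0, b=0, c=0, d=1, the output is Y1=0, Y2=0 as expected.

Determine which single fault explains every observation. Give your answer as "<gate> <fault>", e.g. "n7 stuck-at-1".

Fault-free values for test 1 (a=0, b=0, c=1, d=0): n1=1, n2=0, n3=0, n4=1, n5=1, n6=0, n7=0, n8=1, n9=0, n10=1, n11=1, giving Y1=1, Y2=1. Observed Y1=0, Y2=1.
Test 1: faults giving observed Y1=0, Y2=1 are {n1 stuck-at-0, n6 stuck-at-1, n7 stuck-at-1, n8 stuck-at-0, n9 stuck-at-1, n10 stuck-at-0}.
Test 2 (a=1, b=1, c=0, d=0): fault-free n1=0, n2=1, n3=0, n4=1, n5=0, n6=0, n7=1, n8=0, n9=1, n10=1, n11=1 → Y1=1, Y2=1; observed Y1=0, Y2=0. Eliminates n1 stuck-at-0, n7 stuck-at-1, n8 stuck-at-0, n9 stuck-at-1.
Test 3 (a=0, b=0, c=0, d=1): fault-free n1=0, n2=1, n3=0, n4=1, n5=0, n6=0, n7=0, n8=1, n9=1, n10=0, n11=0 → Y1=0, Y2=0; observed Y1=0, Y2=0. Eliminates n6 stuck-at-1.
Only n10 stuck-at-0 is consistent with every test.

n10 stuck-at-0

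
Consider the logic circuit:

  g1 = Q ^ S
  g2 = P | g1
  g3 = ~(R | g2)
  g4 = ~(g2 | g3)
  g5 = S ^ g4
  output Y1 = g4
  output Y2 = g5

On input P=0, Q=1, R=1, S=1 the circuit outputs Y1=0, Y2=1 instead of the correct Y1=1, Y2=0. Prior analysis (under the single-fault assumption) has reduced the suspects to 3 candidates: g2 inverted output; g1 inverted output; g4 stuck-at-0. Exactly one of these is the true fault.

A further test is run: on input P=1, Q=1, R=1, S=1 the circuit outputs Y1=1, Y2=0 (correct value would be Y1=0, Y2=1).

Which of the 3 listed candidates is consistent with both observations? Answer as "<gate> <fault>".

g2 inverted output

Evaluate each candidate on input P=1, Q=1, R=1, S=1:
  g2 inverted output: g1=0, g2=0 [inverted output], g3=0, g4=1, g5=0 → Y1=1, Y2=0 — matches
  g1 inverted output: g1=1 [inverted output], g2=1, g3=0, g4=0, g5=1 → Y1=0, Y2=1 — eliminated
  g4 stuck-at-0: g1=0, g2=1, g3=0, g4=0 [stuck-at-0], g5=1 → Y1=0, Y2=1 — eliminated
Only g2 inverted output reproduces the observed Y1=1, Y2=0.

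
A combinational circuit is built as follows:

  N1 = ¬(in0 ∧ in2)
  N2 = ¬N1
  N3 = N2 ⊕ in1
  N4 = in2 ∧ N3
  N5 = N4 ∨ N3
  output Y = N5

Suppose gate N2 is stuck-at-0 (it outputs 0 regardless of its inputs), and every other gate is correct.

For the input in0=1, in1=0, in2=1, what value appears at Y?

0

Propagate with N2 forced: N1=0, N2=0 [stuck-at-0], N3=0, N4=0, N5=0.
So Y = 0. (Without the fault it would be 1.)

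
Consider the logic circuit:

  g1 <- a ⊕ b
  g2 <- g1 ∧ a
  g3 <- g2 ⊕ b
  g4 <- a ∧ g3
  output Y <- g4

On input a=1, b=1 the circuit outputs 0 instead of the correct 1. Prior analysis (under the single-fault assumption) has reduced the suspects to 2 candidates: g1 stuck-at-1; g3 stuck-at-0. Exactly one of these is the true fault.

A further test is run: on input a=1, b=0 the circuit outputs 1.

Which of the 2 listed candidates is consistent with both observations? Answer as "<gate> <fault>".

Evaluate each candidate on input a=1, b=0:
  g1 stuck-at-1: g1=1 [stuck-at-1], g2=1, g3=1, g4=1 → 1 — matches
  g3 stuck-at-0: g1=1, g2=1, g3=0 [stuck-at-0], g4=0 → 0 — eliminated
Only g1 stuck-at-1 reproduces the observed 1.

g1 stuck-at-1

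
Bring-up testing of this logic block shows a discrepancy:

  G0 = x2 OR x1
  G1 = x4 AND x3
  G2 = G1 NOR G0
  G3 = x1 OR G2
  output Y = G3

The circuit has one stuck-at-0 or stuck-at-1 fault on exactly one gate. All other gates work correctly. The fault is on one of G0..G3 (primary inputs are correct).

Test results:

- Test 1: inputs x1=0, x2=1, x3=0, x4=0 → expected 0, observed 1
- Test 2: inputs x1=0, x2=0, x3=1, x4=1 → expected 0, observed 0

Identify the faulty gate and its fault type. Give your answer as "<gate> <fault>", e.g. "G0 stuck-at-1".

G0 stuck-at-0

Fault-free values for test 1 (x1=0, x2=1, x3=0, x4=0): G0=1, G1=0, G2=0, G3=0, giving Y=0. Observed 1.
Test 1: faults giving observed 1 are {G0 stuck-at-0, G2 stuck-at-1, G3 stuck-at-1}.
Test 2 (x1=0, x2=0, x3=1, x4=1): fault-free G0=0, G1=1, G2=0, G3=0 → 0; observed 0. Eliminates G2 stuck-at-1, G3 stuck-at-1.
Only G0 stuck-at-0 is consistent with every test.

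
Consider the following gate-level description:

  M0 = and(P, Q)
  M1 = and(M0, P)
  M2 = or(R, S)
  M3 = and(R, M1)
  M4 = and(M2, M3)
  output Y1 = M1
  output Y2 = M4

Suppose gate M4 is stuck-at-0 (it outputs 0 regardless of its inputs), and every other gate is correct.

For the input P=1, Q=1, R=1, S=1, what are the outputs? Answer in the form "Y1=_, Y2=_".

Y1=1, Y2=0

Propagate with M4 forced: M0=1, M1=1, M2=1, M3=1, M4=0 [stuck-at-0].
So the outputs are Y1=1, Y2=0. (Without the fault they would be Y1=1, Y2=1.)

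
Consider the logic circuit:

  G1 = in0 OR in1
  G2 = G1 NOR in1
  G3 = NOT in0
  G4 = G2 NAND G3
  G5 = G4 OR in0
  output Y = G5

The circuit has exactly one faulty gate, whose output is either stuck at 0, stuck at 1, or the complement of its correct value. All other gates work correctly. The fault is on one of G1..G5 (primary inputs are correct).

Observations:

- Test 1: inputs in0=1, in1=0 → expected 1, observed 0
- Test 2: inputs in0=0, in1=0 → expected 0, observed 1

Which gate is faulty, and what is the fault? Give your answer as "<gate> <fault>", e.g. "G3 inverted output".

Fault-free values for test 1 (in0=1, in1=0): G1=1, G2=0, G3=0, G4=1, G5=1, giving Y=1. Observed 0.
Test 1: faults giving observed 0 are {G5 stuck-at-0, G5 inverted output}.
Test 2 (in0=0, in1=0): fault-free G1=0, G2=1, G3=1, G4=0, G5=0 → 0; observed 1. Eliminates G5 stuck-at-0.
Only G5 inverted output is consistent with every test.

G5 inverted output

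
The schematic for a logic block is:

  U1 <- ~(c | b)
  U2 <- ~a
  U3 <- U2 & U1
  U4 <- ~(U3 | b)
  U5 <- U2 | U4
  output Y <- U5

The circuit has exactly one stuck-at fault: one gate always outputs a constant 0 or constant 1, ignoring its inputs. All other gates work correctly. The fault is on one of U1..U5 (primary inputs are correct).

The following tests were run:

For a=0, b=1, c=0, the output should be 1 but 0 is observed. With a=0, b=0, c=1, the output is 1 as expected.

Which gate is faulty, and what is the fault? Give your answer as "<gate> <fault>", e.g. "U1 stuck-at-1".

Fault-free values for test 1 (a=0, b=1, c=0): U1=0, U2=1, U3=0, U4=0, U5=1, giving Y=1. Observed 0.
Test 1: faults giving observed 0 are {U2 stuck-at-0, U5 stuck-at-0}.
Test 2 (a=0, b=0, c=1): fault-free U1=0, U2=1, U3=0, U4=1, U5=1 → 1; observed 1. Eliminates U5 stuck-at-0.
Only U2 stuck-at-0 is consistent with every test.

U2 stuck-at-0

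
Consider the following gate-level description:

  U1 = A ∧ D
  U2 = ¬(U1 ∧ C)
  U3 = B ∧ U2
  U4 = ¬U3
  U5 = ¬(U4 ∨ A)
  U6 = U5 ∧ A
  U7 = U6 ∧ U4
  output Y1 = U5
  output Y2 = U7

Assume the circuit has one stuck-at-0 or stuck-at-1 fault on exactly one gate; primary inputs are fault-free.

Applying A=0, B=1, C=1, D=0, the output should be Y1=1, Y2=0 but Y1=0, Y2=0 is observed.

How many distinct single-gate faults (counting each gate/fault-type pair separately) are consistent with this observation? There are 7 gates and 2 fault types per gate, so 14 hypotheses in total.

Fault-free: U1=0, U2=1, U3=1, U4=0, U5=1, U6=0, U7=0 → Y1=1, Y2=0. Observed Y1=0, Y2=0.
  U1 stuck-at-0: output Y1=1, Y2=0 ✗
  U1 stuck-at-1: output Y1=0, Y2=0 ✓
  U2 stuck-at-0: output Y1=0, Y2=0 ✓
  U2 stuck-at-1: output Y1=1, Y2=0 ✗
  U3 stuck-at-0: output Y1=0, Y2=0 ✓
  U3 stuck-at-1: output Y1=1, Y2=0 ✗
  U4 stuck-at-0: output Y1=1, Y2=0 ✗
  U4 stuck-at-1: output Y1=0, Y2=0 ✓
  U5 stuck-at-0: output Y1=0, Y2=0 ✓
  U5 stuck-at-1: output Y1=1, Y2=0 ✗
  U6 stuck-at-0: output Y1=1, Y2=0 ✗
  U6 stuck-at-1: output Y1=1, Y2=0 ✗
  U7 stuck-at-0: output Y1=1, Y2=0 ✗
  U7 stuck-at-1: output Y1=1, Y2=1 ✗
Consistent faults: {U1 stuck-at-1, U2 stuck-at-0, U3 stuck-at-0, U4 stuck-at-1, U5 stuck-at-0} — 5 in all.

5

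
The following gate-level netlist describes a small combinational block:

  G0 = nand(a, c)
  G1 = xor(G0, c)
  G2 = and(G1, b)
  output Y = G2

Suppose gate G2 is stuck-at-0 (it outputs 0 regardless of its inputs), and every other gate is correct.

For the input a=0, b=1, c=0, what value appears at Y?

Propagate with G2 forced: G0=1, G1=1, G2=0 [stuck-at-0].
So Y = 0. (Without the fault it would be 1.)

0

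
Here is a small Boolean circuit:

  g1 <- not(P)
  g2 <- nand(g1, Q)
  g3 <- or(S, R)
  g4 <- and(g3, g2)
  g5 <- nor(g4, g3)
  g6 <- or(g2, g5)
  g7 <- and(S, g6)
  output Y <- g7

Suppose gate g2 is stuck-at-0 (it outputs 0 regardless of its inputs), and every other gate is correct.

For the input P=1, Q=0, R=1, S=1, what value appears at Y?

0

Propagate with g2 forced: g1=0, g2=0 [stuck-at-0], g3=1, g4=0, g5=0, g6=0, g7=0.
So Y = 0. (Without the fault it would be 1.)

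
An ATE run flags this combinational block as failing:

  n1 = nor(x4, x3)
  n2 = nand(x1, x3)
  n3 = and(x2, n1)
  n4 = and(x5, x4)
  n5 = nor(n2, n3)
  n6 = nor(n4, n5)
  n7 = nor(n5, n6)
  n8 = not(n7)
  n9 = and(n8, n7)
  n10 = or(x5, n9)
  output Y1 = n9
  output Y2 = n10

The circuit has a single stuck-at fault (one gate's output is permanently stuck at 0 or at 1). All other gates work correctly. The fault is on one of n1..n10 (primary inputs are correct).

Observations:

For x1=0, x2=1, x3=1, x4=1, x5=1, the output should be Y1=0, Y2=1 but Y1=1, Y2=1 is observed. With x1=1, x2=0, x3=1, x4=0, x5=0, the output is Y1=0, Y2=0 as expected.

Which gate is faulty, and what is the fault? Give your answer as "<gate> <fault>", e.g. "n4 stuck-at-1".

Fault-free values for test 1 (x1=0, x2=1, x3=1, x4=1, x5=1): n1=0, n2=1, n3=0, n4=1, n5=0, n6=0, n7=1, n8=0, n9=0, n10=1, giving Y1=0, Y2=1. Observed Y1=1, Y2=1.
Test 1: faults giving observed Y1=1, Y2=1 are {n8 stuck-at-1, n9 stuck-at-1}.
Test 2 (x1=1, x2=0, x3=1, x4=0, x5=0): fault-free n1=0, n2=0, n3=0, n4=0, n5=1, n6=0, n7=0, n8=1, n9=0, n10=0 → Y1=0, Y2=0; observed Y1=0, Y2=0. Eliminates n9 stuck-at-1.
Only n8 stuck-at-1 is consistent with every test.

n8 stuck-at-1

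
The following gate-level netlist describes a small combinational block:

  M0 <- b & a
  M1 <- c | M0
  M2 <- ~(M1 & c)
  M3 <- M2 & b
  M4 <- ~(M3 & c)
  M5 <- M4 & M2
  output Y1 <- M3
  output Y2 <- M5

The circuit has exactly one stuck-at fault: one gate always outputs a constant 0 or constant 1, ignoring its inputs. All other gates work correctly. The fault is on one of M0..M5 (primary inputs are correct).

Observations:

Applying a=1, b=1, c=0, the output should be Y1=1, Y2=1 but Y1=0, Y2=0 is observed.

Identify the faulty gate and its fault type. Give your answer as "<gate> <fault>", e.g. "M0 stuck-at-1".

M2 stuck-at-0

Fault-free values for test 1 (a=1, b=1, c=0): M0=1, M1=1, M2=1, M3=1, M4=1, M5=1, giving Y1=1, Y2=1. Observed Y1=0, Y2=0.
Test 1: faults giving observed Y1=0, Y2=0 are {M2 stuck-at-0}.
Only M2 stuck-at-0 is consistent with every test.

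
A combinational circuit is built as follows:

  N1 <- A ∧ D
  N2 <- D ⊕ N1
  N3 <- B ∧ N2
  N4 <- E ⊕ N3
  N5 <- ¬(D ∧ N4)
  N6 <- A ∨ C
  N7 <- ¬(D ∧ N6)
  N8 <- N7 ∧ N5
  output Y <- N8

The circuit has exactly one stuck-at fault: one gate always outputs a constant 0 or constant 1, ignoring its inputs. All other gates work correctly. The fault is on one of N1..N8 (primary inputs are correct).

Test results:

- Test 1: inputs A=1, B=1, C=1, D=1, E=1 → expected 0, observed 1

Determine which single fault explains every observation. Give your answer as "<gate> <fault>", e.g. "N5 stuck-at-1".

N8 stuck-at-1

Fault-free values for test 1 (A=1, B=1, C=1, D=1, E=1): N1=1, N2=0, N3=0, N4=1, N5=0, N6=1, N7=0, N8=0, giving Y=0. Observed 1.
Test 1: faults giving observed 1 are {N8 stuck-at-1}.
Only N8 stuck-at-1 is consistent with every test.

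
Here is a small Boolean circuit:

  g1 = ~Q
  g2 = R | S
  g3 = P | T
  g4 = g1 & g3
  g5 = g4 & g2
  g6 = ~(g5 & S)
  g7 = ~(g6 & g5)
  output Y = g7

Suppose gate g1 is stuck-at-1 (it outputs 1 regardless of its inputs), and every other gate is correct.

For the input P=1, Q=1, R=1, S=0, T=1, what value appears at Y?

0

Propagate with g1 forced: g1=1 [stuck-at-1], g2=1, g3=1, g4=1, g5=1, g6=1, g7=0.
So Y = 0. (Without the fault it would be 1.)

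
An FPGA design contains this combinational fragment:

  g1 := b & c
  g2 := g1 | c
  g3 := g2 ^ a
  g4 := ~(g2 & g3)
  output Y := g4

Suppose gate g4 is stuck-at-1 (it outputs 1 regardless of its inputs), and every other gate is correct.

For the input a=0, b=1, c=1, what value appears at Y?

Propagate with g4 forced: g1=1, g2=1, g3=1, g4=1 [stuck-at-1].
So Y = 1. (Without the fault it would be 0.)

1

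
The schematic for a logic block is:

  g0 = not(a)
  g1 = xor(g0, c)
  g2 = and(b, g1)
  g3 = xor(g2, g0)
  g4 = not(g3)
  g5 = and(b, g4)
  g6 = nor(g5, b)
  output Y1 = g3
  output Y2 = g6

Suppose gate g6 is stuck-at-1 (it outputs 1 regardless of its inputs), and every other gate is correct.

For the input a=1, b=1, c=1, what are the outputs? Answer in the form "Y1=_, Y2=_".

Propagate with g6 forced: g0=0, g1=1, g2=1, g3=1, g4=0, g5=0, g6=1 [stuck-at-1].
So the outputs are Y1=1, Y2=1. (Without the fault they would be Y1=1, Y2=0.)

Y1=1, Y2=1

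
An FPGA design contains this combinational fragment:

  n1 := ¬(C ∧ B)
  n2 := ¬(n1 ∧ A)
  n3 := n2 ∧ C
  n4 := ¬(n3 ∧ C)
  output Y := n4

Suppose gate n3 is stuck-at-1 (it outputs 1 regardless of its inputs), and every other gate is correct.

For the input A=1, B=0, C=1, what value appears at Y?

Propagate with n3 forced: n1=1, n2=0, n3=1 [stuck-at-1], n4=0.
So Y = 0. (Without the fault it would be 1.)

0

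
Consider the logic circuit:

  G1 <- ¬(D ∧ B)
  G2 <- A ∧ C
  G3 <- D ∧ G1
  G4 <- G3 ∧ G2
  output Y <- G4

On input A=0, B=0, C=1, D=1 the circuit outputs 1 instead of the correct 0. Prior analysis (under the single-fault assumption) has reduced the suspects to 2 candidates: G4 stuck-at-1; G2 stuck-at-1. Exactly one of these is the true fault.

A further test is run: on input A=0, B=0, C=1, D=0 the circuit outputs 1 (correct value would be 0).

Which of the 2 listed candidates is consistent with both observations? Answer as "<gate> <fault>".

Evaluate each candidate on input A=0, B=0, C=1, D=0:
  G4 stuck-at-1: G1=1, G2=0, G3=0, G4=1 [stuck-at-1] → 1 — matches
  G2 stuck-at-1: G1=1, G2=1 [stuck-at-1], G3=0, G4=0 → 0 — eliminated
Only G4 stuck-at-1 reproduces the observed 1.

G4 stuck-at-1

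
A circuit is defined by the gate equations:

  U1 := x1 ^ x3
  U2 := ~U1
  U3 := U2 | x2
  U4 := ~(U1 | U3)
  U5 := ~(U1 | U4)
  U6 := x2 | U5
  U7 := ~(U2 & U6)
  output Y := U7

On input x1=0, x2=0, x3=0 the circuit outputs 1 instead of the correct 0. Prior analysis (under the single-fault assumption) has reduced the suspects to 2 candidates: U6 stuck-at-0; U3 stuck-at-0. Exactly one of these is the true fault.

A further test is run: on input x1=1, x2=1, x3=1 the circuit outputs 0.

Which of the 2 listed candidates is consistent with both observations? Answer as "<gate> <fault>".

U3 stuck-at-0

Evaluate each candidate on input x1=1, x2=1, x3=1:
  U6 stuck-at-0: U1=0, U2=1, U3=1, U4=0, U5=1, U6=0 [stuck-at-0], U7=1 → 1 — eliminated
  U3 stuck-at-0: U1=0, U2=1, U3=0 [stuck-at-0], U4=1, U5=0, U6=1, U7=0 → 0 — matches
Only U3 stuck-at-0 reproduces the observed 0.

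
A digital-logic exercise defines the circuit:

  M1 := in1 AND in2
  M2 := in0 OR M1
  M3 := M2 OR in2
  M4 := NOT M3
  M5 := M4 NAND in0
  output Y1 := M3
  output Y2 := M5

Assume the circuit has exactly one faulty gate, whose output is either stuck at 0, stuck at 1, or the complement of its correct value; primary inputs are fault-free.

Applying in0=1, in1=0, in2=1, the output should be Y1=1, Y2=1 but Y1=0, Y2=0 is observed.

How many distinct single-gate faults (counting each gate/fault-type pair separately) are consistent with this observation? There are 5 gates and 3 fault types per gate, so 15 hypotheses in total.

2

Fault-free: M1=0, M2=1, M3=1, M4=0, M5=1 → Y1=1, Y2=1. Observed Y1=0, Y2=0.
  M1: none of the 3 fault types match ✗
  M2: none of the 3 fault types match ✗
  M3: stuck-at-0, inverted output ✓; others ✗
  M4: none of the 3 fault types match ✗
  M5: none of the 3 fault types match ✗
Consistent faults: {M3 stuck-at-0, M3 inverted output} — 2 in all.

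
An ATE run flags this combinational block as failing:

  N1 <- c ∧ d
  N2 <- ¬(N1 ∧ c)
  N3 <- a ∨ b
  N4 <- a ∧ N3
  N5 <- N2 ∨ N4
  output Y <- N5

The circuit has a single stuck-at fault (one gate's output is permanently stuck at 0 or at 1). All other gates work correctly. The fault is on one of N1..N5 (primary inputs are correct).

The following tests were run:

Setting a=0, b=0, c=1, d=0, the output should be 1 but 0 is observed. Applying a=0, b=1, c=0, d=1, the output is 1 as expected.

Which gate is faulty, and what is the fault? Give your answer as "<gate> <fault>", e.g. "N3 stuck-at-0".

Fault-free values for test 1 (a=0, b=0, c=1, d=0): N1=0, N2=1, N3=0, N4=0, N5=1, giving Y=1. Observed 0.
Test 1: faults giving observed 0 are {N1 stuck-at-1, N2 stuck-at-0, N5 stuck-at-0}.
Test 2 (a=0, b=1, c=0, d=1): fault-free N1=0, N2=1, N3=1, N4=0, N5=1 → 1; observed 1. Eliminates N2 stuck-at-0, N5 stuck-at-0.
Only N1 stuck-at-1 is consistent with every test.

N1 stuck-at-1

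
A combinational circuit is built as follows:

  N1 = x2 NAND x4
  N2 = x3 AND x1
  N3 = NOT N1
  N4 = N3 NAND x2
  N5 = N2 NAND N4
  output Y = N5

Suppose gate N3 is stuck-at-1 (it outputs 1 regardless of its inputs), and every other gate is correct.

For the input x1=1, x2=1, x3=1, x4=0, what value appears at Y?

Propagate with N3 forced: N1=1, N2=1, N3=1 [stuck-at-1], N4=0, N5=1.
So Y = 1. (Without the fault it would be 0.)

1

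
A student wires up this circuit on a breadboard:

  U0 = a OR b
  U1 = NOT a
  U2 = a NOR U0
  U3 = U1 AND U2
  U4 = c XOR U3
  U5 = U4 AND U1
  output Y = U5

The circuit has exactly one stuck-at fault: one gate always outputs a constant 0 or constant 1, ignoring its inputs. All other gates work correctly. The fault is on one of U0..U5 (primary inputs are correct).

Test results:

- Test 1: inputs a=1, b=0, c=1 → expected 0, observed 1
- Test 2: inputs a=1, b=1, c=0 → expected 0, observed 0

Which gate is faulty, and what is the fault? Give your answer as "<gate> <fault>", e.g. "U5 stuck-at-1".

U1 stuck-at-1

Fault-free values for test 1 (a=1, b=0, c=1): U0=1, U1=0, U2=0, U3=0, U4=1, U5=0, giving Y=0. Observed 1.
Test 1: faults giving observed 1 are {U1 stuck-at-1, U5 stuck-at-1}.
Test 2 (a=1, b=1, c=0): fault-free U0=1, U1=0, U2=0, U3=0, U4=0, U5=0 → 0; observed 0. Eliminates U5 stuck-at-1.
Only U1 stuck-at-1 is consistent with every test.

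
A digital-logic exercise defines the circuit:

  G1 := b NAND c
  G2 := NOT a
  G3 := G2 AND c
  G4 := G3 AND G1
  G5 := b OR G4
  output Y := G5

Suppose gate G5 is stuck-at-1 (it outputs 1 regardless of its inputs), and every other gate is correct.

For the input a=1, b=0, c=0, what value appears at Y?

1

Propagate with G5 forced: G1=1, G2=0, G3=0, G4=0, G5=1 [stuck-at-1].
So Y = 1. (Without the fault it would be 0.)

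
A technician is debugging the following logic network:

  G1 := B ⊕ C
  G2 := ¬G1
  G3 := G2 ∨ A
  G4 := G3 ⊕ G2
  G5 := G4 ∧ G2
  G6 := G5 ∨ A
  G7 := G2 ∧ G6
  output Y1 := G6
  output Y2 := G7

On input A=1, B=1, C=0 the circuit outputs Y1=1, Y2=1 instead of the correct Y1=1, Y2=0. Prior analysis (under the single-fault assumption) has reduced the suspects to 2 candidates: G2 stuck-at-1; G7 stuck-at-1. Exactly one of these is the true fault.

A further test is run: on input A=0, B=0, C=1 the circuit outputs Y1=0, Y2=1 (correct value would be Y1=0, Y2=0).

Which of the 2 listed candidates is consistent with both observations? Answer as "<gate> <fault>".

G7 stuck-at-1

Evaluate each candidate on input A=0, B=0, C=1:
  G2 stuck-at-1: G1=1, G2=1 [stuck-at-1], G3=1, G4=0, G5=0, G6=0, G7=0 → Y1=0, Y2=0 — eliminated
  G7 stuck-at-1: G1=1, G2=0, G3=0, G4=0, G5=0, G6=0, G7=1 [stuck-at-1] → Y1=0, Y2=1 — matches
Only G7 stuck-at-1 reproduces the observed Y1=0, Y2=1.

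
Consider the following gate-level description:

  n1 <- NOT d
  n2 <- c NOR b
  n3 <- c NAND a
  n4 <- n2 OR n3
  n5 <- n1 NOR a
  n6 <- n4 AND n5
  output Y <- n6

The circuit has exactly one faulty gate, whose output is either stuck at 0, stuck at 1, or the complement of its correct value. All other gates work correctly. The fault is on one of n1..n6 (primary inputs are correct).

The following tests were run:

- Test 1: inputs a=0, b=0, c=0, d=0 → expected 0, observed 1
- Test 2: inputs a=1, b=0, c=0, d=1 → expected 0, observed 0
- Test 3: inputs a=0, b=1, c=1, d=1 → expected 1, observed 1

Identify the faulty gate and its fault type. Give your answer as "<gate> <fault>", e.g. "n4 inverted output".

n1 stuck-at-0

Fault-free values for test 1 (a=0, b=0, c=0, d=0): n1=1, n2=1, n3=1, n4=1, n5=0, n6=0, giving Y=0. Observed 1.
Test 1: faults giving observed 1 are {n1 stuck-at-0, n1 inverted output, n5 stuck-at-1, n5 inverted output, n6 stuck-at-1, n6 inverted output}.
Test 2 (a=1, b=0, c=0, d=1): fault-free n1=0, n2=1, n3=1, n4=1, n5=0, n6=0 → 0; observed 0. Eliminates n5 stuck-at-1, n5 inverted output, n6 stuck-at-1, n6 inverted output.
Test 3 (a=0, b=1, c=1, d=1): fault-free n1=0, n2=0, n3=1, n4=1, n5=1, n6=1 → 1; observed 1. Eliminates n1 inverted output.
Only n1 stuck-at-0 is consistent with every test.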